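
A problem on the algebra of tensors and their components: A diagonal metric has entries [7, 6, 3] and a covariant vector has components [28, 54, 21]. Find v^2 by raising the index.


To raise an index with a diagonal metric: v^i = v_i / g_{ii}.
For index 2: v_2 = 54, g_{22} = 6
v^2 = 54 / 6 = 9

9


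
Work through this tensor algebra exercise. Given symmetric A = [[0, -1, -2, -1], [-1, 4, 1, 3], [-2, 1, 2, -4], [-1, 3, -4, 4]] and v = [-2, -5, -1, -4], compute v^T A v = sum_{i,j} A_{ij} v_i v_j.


First compute Av:
(Av)_1 = 0*-2 + -1*-5 + -2*-1 + -1*-4 = 11
(Av)_2 = -1*-2 + 4*-5 + 1*-1 + 3*-4 = -31
(Av)_3 = -2*-2 + 1*-5 + 2*-1 + -4*-4 = 13
(Av)_4 = -1*-2 + 3*-5 + -4*-1 + 4*-4 = -25
Av = [11, -31, 13, -25]
Then v^T (Av) = -2*11 + -5*-31 + -1*13 + -4*-25
= -22 + 155 + -13 + 100 = 220

220


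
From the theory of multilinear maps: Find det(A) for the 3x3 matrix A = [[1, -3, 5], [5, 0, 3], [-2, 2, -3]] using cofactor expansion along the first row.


Expanding along the first row, det(A) = a11*M_11 - a12*M_12 + a13*M_13, where M_1j is the (1,j) minor.
Minor M_11 = 0*-3 - 3*2 = -6
Minor M_12 = 5*-3 - 3*-2 = -9
Minor M_13 = 5*2 - 0*-2 = 10
det = 1*(-6) - -3*(-9) + 5*(10)
    = -6 - 27 + 50
    = 17

17


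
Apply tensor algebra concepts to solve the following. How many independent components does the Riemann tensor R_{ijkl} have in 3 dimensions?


The Riemann tensor in d dimensions has d^2(d^2 - 1)/12 independent components.
d = 3, so d^2 = 9
d^2 - 1 = 8
d^2(d^2 - 1) = 9 * 8 = 72
Divide by 12: 72 / 12 = 6

6


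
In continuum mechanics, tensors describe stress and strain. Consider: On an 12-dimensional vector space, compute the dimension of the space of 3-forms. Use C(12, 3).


The dimension of the space of p-forms on an n-dimensional space is C(n, p).
n = 12, p = 3
C(12, 3) = 12! / (3! * 9!) = 220

220


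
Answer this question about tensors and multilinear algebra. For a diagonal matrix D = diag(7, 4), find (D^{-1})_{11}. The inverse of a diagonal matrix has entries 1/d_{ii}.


For a diagonal matrix, the inverse has entries (D^{-1})_{ii} = 1/d_{ii}.
The diagonal entries are: d_{11} = 7, d_{22} = 4
We need (D^{-1})_{11} = 1/d_{11} = 1/7 = 1/7

1/7


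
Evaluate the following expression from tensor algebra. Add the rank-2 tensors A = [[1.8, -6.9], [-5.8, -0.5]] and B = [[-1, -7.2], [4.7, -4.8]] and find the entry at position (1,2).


Tensor addition is component-wise: (A + B)_{ij} = A_{ij} + B_{ij}.
A_{12} = -6.9
B_{12} = -7.2
(A + B)_{12} = -6.9 + -7.2 = -14.1

-14.1


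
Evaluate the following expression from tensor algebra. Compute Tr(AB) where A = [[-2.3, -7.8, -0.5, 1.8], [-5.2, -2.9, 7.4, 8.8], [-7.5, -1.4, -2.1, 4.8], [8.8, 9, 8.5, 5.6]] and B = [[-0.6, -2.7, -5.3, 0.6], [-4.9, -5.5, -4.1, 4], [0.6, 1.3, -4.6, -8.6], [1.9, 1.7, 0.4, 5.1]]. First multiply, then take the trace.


Tr(AB) = sum_i (AB)_{ii} where (AB)_{ii} = sum_k A_{ik} B_{ki}.
(AB)_{11} = -2.3*-0.6 + -7.8*-4.9 + -0.5*0.6 + 1.8*1.9 = 42.72
(AB)_{22} = -5.2*-2.7 + -2.9*-5.5 + 7.4*1.3 + 8.8*1.7 = 54.57
(AB)_{33} = -7.5*-5.3 + -1.4*-4.1 + -2.1*-4.6 + 4.8*0.4 = 57.07
(AB)_{44} = 8.8*0.6 + 9*4 + 8.5*-8.6 + 5.6*5.1 = -3.26
Tr(AB) = 42.72 + 54.57 + 57.07 + -3.26 = 151.1

151.1


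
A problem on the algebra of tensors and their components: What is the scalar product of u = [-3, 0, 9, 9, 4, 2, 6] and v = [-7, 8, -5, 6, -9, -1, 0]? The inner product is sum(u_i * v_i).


The inner product u . v = sum of u_i * v_i.
Term-by-term: -3 * -7, 0 * 8, 9 * -5, 9 * 6, 4 * -9, 2 * -1, 6 * 0
Products: 21, 0, -45, 54, -36, -2, 0
Sum = 21 + 0 + -45 + 54 + -36 + -2 + 0 = -8

-8


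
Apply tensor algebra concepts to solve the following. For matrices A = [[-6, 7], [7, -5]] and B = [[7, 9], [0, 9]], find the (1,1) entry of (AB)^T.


(AB)^T_{ij} = (AB)_{ji} = sum_k A_{jk} B_{ki}.
For i=1, j=1 we need (AB)_{11}:
A_{11} * B_{11} = -6 * 7 = -42
A_{12} * B_{21} = 7 * 0 = 0
Sum = -42 + 0 = -42

-42


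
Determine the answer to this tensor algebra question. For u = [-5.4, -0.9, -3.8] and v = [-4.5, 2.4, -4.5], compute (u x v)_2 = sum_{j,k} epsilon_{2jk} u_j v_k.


(u x v)_2 = sum_{j,k} epsilon_{2jk} u_j v_k. Only permutations of (1,2,3) contribute; the two non-zero terms are:
eps_{213} u_1 v_3 = -1 * -5.4 * -4.5 = -24.3
eps_{231} u_3 v_1 = 1 * -3.8 * -4.5 = 17.1
(u x v)_2 = -7.2

-7.2


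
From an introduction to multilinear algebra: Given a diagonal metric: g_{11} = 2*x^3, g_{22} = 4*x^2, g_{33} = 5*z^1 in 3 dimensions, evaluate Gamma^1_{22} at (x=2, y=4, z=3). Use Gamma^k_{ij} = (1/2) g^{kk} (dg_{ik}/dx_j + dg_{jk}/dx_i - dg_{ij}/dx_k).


For a diagonal metric, Gamma^k_{ij} = (1/2) g^{kk} (dg_{ik}/dx_j + dg_{jk}/dx_i - dg_{ij}/dx_k).
The metric is diagonal, so g_{ab} = 0 for a != b.
At the given point: g_{11} = 16, g_{22} = 16, g_{33} = 15
g^{11} = 1/16
dg_{21}/dx_2 = 0 (off-diagonal)
dg_{21}/dx_2 = 0 (off-diagonal)
dg_{22}/dx_1 = dg_{22}/dx_1 = 16
Numerator = 0 + 0 - 16 = -16
Gamma^1_{22} = -16 / (2 * 16) = -1/2

-1/2


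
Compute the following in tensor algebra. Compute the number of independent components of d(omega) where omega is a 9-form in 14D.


The exterior derivative of a p-form is a (p+1)-form.
Its number of independent components is C(n, p+1).
n = 14, p+1 = 10
C(14, 10) = 1001

1001


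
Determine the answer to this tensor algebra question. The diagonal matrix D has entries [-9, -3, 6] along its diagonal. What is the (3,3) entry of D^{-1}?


For a diagonal matrix, the inverse has entries (D^{-1})_{ii} = 1/d_{ii}.
The diagonal entries are: d_{11} = -9, d_{22} = -3, d_{33} = 6
We need (D^{-1})_{33} = 1/d_{33} = 1/6 = 1/6

1/6


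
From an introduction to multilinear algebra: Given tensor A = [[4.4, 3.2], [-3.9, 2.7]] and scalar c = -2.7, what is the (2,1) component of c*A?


Scalar multiplication: (cA)_{ij} = c * A_{ij}.
c = -2.7
A_{21} = -3.9
(cA)_{21} = -2.7 * -3.9 = 10.53

10.53


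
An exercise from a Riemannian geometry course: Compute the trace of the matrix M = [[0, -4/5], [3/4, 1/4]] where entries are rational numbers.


The trace is the sum of diagonal entries.
Diagonal: M[1,1] = 0, M[2,2] = 1/4
Tr(M) = 0 + 1/4
Computing step by step:
After adding M[1,1]: 0
After adding M[2,2]: 1/4
Tr(M) = 1/4

1/4


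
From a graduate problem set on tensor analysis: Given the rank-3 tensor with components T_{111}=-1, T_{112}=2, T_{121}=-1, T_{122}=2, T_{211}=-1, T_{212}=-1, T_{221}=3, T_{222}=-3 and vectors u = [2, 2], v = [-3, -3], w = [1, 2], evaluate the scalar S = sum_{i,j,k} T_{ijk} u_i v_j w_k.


S = sum over i,j,k of T_{ijk} u_i v_j w_k. Expanding all 8 terms:
T_{111}*u_1*v_1*w_1 = -1*2*-3*1 = 6  (running total: 6)
T_{112}*u_1*v_1*w_2 = 2*2*-3*2 = -24  (running total: -18)
T_{121}*u_1*v_2*w_1 = -1*2*-3*1 = 6  (running total: -12)
T_{122}*u_1*v_2*w_2 = 2*2*-3*2 = -24  (running total: -36)
T_{211}*u_2*v_1*w_1 = -1*2*-3*1 = 6  (running total: -30)
T_{212}*u_2*v_1*w_2 = -1*2*-3*2 = 12  (running total: -18)
T_{221}*u_2*v_2*w_1 = 3*2*-3*1 = -18  (running total: -36)
T_{222}*u_2*v_2*w_2 = -3*2*-3*2 = 36  (running total: 0)
S = 0

0


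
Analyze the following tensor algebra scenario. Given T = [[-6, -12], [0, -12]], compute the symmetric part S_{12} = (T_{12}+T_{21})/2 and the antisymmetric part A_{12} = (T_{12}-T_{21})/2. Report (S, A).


T_{12} = -12
T_{21} = 0
S_{12} = (-12 + 0)/2 = -12/2 = -6
A_{12} = (-12 - 0)/2 = -12/2 = -6
Check: S + A = -6 + -6 = -12 = T_{12}.

(-6, -6)


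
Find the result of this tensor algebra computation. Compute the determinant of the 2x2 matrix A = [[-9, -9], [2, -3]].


For a 2x2 matrix [[a, b], [c, d]], det = a*d - b*c.
a = -9, b = -9, c = 2, d = -3
a*d = -9 * -3 = 27
b*c = -9 * 2 = -18
det = 27 - -18 = 45

45


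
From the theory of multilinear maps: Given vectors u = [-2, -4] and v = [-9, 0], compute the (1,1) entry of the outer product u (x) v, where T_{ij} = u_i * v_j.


The outer product entry T_{ij} = u_i * v_j.
We need i=1, j=1.
u_1 = -2, v_1 = -9
T_{1,1} = -2 * -9 = 18

18


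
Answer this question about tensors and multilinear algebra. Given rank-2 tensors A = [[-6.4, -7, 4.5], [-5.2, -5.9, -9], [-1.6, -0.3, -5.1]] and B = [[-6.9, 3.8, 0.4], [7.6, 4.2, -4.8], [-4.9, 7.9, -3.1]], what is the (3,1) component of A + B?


Tensor addition is component-wise: (A + B)_{ij} = A_{ij} + B_{ij}.
A_{31} = -1.6
B_{31} = -4.9
(A + B)_{31} = -1.6 + -4.9 = -6.5

-6.5


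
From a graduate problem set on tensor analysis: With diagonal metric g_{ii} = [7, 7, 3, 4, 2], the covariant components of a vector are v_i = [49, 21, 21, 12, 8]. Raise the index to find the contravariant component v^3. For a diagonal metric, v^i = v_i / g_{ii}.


To raise an index with a diagonal metric: v^i = v_i / g_{ii}.
For index 3: v_3 = 21, g_{33} = 3
v^3 = 21 / 3 = 7

7


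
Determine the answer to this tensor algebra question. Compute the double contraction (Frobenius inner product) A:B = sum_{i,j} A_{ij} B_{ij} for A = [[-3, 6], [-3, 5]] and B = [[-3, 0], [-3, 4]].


A:B = sum over all i,j of A_{ij} * B_{ij}.
Row 1: -3*-3=9, 6*0=0 => row sum = 9
Row 2: -3*-3=9, 5*4=20 => row sum = 29
Total = 9 + 29 = 38

38


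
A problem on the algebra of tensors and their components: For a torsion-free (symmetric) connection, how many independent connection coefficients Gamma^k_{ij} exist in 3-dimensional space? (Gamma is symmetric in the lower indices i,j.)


Christoffel symbols Gamma^k_{ij} are symmetric in i,j, so there are d * d(d+1)/2 independent symbols.
d = 3
d(d+1)/2 = 3 * 4 / 2 = 6
Total = 3 * 6 = 18

18


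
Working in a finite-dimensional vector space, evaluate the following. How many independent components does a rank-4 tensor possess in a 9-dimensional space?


The number of components of a rank-r tensor in d dimensions is d^r.
Here d = 9 and r = 4.
9^4 = 6561

6561


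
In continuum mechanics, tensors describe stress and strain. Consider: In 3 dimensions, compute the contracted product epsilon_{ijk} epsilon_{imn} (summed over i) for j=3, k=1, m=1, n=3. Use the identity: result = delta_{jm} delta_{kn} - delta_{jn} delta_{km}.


Using the identity: epsilon_{ijk} epsilon_{imn} = delta_{jm} delta_{kn} - delta_{jn} delta_{km}.
delta_{31} = 0
delta_{13} = 0
delta_{33} = 1
delta_{11} = 1
Result = 0 * 0 - 1 * 1 = 0 - 1 = -1

-1


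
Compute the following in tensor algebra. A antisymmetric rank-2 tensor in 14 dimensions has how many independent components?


A antisymmetric rank-2 tensor in d dimensions has d(d-1)/2 independent components.
d = 14
d(d-1)/2 = 14 * 13 / 2 = 182 / 2 = 91

91


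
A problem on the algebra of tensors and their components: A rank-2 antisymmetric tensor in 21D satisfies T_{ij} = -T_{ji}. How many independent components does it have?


An antisymmetric rank-2 tensor satisfies A_{ij} = -A_{ji}, so diagonal entries are zero.
The independent components are the upper-triangular entries: C(n, 2) = n(n-1)/2.
n = 21
C(21, 2) = 21 * 20 / 2 = 420 / 2 = 210

210


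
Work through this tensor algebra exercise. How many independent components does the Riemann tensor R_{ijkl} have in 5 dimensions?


The Riemann tensor in d dimensions has d^2(d^2 - 1)/12 independent components.
d = 5, so d^2 = 25
d^2 - 1 = 24
d^2(d^2 - 1) = 25 * 24 = 600
Divide by 12: 600 / 12 = 50

50


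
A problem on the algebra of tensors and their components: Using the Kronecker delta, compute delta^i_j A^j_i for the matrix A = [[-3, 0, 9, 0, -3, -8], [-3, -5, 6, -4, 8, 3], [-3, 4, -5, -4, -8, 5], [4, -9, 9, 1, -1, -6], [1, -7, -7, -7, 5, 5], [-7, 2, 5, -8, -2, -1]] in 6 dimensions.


The contraction (trace) of a rank-2 tensor is the sum of its diagonal elements.
Diagonal entries: A[1,1] = -3, A[2,2] = -5, A[3,3] = -5, A[4,4] = 1, A[5,5] = 5, A[6,6] = -1
Tr(A) = -3 + -5 + -5 + 1 + 5 + -1 = -8

-8


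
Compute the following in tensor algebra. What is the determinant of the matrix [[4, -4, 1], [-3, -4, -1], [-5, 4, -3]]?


Expanding along the first row, det(A) = a11*M_11 - a12*M_12 + a13*M_13, where M_1j is the (1,j) minor.
Minor M_11 = -4*-3 - -1*4 = 16
Minor M_12 = -3*-3 - -1*-5 = 4
Minor M_13 = -3*4 - -4*-5 = -32
det = 4*(16) - -4*(4) + 1*(-32)
    = 64 - -16 + -32
    = 48

48


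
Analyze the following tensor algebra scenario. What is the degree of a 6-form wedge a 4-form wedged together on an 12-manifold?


The degree of a wedge product is the sum of the degrees of the individual forms.
Degrees: 6, 4
Total degree = 6 + 4 = 10

10


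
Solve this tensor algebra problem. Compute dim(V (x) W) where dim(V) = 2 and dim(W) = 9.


The dimension of a tensor product is the product of dimensions.
dim(V) = 2, dim(W) = 9
dim(V (x) W) = 2 * 9 = 18

18


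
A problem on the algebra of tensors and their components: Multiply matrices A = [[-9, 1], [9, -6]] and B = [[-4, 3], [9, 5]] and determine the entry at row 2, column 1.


(AB)_{ij} = sum_k A_{ik} B_{kj}.
For i=2, j=1:
A_{21} * B_{11} = 9 * -4 = -36
A_{22} * B_{21} = -6 * 9 = -54
Sum = -36 + -54 = -90

-90


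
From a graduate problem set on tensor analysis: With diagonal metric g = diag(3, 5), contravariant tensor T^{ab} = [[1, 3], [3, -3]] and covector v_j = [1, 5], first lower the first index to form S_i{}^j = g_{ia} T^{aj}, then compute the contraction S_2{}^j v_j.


Step 1: lower the first index. For a diagonal metric, g_{ia} T^{aj} = g_{ii} T^{ij} (no sum on i).
g_{22} = 5
S_2{}^1 = 5 * T^{21} = 5 * 3 = 15
S_2{}^2 = 5 * T^{22} = 5 * -3 = -15
Step 2: contract S_2{}^j with v_j.
S_2{}^1 * v_1 = 15 * 1 = 15
S_2{}^2 * v_2 = -15 * 5 = -75
Result = 15 + -75 = -60

-60


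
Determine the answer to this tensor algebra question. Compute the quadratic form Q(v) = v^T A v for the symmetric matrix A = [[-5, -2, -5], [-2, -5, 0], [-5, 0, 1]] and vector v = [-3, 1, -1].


First compute Av:
(Av)_1 = -5*-3 + -2*1 + -5*-1 = 18
(Av)_2 = -2*-3 + -5*1 + 0*-1 = 1
(Av)_3 = -5*-3 + 0*1 + 1*-1 = 14
Av = [18, 1, 14]
Then v^T (Av) = -3*18 + 1*1 + -1*14
= -54 + 1 + -14 = -67

-67


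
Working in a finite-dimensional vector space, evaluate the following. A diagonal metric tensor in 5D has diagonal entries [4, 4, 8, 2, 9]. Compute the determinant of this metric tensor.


For a diagonal metric, the determinant is the product of diagonal entries.
Diagonal entries: 4, 4, 8, 2, 9
det(g) = 4 * 4 * 8 * 2 * 9 = 2304

2304


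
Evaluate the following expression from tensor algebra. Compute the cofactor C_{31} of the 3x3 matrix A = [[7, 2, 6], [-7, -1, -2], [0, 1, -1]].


To find cofactor C_{31}, delete row 3 and column 1.
The resulting 2x2 submatrix is: [[2, 6], [-1, -2]]
Minor M_{31} = 2*-2 - 6*-1
  = -4 - -6 = 2
Sign = (-1)^(3+1) = (-1)^4 = 1
Cofactor C_{31} = 1 * 2 = 2

2


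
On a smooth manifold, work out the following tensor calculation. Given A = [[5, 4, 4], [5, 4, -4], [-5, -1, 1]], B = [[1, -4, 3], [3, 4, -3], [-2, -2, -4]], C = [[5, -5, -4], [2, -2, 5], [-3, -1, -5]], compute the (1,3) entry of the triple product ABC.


(ABC)_{13} = sum_m (AB)_{1m} C_{m3}. First compute row 1 of AB.
(AB)_{11} = 5*1 + 4*3 + 4*-2 = 9
(AB)_{12} = 5*-4 + 4*4 + 4*-2 = -12
(AB)_{13} = 5*3 + 4*-3 + 4*-4 = -13
Now contract with column 3 of C:
(AB)_{11} * C_{13} = 9 * -4 = -36
(AB)_{12} * C_{23} = -12 * 5 = -60
(AB)_{13} * C_{33} = -13 * -5 = 65
(ABC)_{13} = -36 + -60 + 65 = -31

-31


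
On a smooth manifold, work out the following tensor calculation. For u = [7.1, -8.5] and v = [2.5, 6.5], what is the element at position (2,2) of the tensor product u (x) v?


The outer product entry T_{ij} = u_i * v_j.
We need i=2, j=2.
u_2 = -8.5, v_2 = 6.5
T_{2,2} = -8.5 * 6.5 = -55.25

-55.25


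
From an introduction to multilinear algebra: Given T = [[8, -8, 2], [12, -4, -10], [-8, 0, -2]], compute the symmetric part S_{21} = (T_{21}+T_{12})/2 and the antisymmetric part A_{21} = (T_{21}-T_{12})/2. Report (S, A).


T_{21} = 12
T_{12} = -8
S_{21} = (12 + -8)/2 = 4/2 = 2
A_{21} = (12 - -8)/2 = 20/2 = 10
Check: S + A = 2 + 10 = 12 = T_{21}.

(2, 10)


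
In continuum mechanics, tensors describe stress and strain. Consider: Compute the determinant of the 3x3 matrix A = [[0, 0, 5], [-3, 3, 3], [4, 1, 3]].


Expanding along the first row, det(A) = a11*M_11 - a12*M_12 + a13*M_13, where M_1j is the (1,j) minor.
Minor M_11 = 3*3 - 3*1 = 6
Minor M_12 = -3*3 - 3*4 = -21
Minor M_13 = -3*1 - 3*4 = -15
det = 0*(6) - 0*(-21) + 5*(-15)
    = 0 - 0 + -75
    = -75

-75


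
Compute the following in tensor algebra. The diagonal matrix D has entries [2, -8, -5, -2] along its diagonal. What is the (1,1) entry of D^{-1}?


For a diagonal matrix, the inverse has entries (D^{-1})_{ii} = 1/d_{ii}.
The diagonal entries are: d_{11} = 2, d_{22} = -8, d_{33} = -5, d_{44} = -2
We need (D^{-1})_{11} = 1/d_{11} = 1/2 = 1/2

1/2


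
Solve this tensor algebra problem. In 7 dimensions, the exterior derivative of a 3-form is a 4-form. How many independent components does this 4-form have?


The exterior derivative of a p-form is a (p+1)-form.
Its number of independent components is C(n, p+1).
n = 7, p+1 = 4
C(7, 4) = 35

35


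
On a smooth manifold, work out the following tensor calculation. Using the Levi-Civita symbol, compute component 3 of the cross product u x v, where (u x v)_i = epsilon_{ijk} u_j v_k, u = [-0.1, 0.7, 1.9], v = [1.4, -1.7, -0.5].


(u x v)_3 = sum_{j,k} epsilon_{3jk} u_j v_k. Only permutations of (1,2,3) contribute; the two non-zero terms are:
eps_{312} u_1 v_2 = 1 * -0.1 * -1.7 = 0.17
eps_{321} u_2 v_1 = -1 * 0.7 * 1.4 = -0.98
(u x v)_3 = -0.81

-0.81


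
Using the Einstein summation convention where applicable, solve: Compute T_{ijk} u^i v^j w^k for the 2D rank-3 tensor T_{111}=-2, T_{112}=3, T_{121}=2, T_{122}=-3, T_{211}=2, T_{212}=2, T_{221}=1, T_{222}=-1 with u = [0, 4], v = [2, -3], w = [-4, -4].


S = sum over i,j,k of T_{ijk} u_i v_j w_k. Expanding all 8 terms:
T_{111}*u_1*v_1*w_1 = -2*0*2*-4 = 0  (running total: 0)
T_{112}*u_1*v_1*w_2 = 3*0*2*-4 = 0  (running total: 0)
T_{121}*u_1*v_2*w_1 = 2*0*-3*-4 = 0  (running total: 0)
T_{122}*u_1*v_2*w_2 = -3*0*-3*-4 = 0  (running total: 0)
T_{211}*u_2*v_1*w_1 = 2*4*2*-4 = -64  (running total: -64)
T_{212}*u_2*v_1*w_2 = 2*4*2*-4 = -64  (running total: -128)
T_{221}*u_2*v_2*w_1 = 1*4*-3*-4 = 48  (running total: -80)
T_{222}*u_2*v_2*w_2 = -1*4*-3*-4 = -48  (running total: -128)
S = -128

-128


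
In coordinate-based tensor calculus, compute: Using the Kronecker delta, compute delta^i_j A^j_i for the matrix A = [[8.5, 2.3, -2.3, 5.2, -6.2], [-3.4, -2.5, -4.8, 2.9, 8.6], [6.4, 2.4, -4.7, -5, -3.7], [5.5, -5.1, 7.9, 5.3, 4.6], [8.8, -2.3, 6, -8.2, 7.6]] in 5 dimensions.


The contraction (trace) of a rank-2 tensor is the sum of its diagonal elements.
Diagonal entries: A[1,1] = 8.5, A[2,2] = -2.5, A[3,3] = -4.7, A[4,4] = 5.3, A[5,5] = 7.6
Tr(A) = 8.5 + -2.5 + -4.7 + 5.3 + 7.6 = 14.2

14.2


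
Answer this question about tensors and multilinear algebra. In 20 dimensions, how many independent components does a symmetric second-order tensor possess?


A symmetric rank-2 tensor in d dimensions has d(d+1)/2 independent components.
d = 20
d(d+1)/2 = 20 * 21 / 2 = 420 / 2 = 210

210


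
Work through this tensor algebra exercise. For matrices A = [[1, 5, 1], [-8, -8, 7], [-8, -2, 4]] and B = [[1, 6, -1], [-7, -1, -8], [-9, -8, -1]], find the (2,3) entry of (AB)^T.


(AB)^T_{ij} = (AB)_{ji} = sum_k A_{jk} B_{ki}.
For i=2, j=3 we need (AB)_{32}:
A_{31} * B_{12} = -8 * 6 = -48
A_{32} * B_{22} = -2 * -1 = 2
A_{33} * B_{32} = 4 * -8 = -32
Sum = -48 + 2 + -32 = -78

-78


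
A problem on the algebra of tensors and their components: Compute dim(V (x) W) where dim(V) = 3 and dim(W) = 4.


The dimension of a tensor product is the product of dimensions.
dim(V) = 3, dim(W) = 4
dim(V (x) W) = 3 * 4 = 12

12


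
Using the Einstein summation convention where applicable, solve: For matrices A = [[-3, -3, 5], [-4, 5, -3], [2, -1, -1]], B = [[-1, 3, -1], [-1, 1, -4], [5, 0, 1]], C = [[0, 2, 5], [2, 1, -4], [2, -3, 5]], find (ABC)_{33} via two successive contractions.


(ABC)_{33} = sum_m (AB)_{3m} C_{m3}. First compute row 3 of AB.
(AB)_{31} = 2*-1 + -1*-1 + -1*5 = -6
(AB)_{32} = 2*3 + -1*1 + -1*0 = 5
(AB)_{33} = 2*-1 + -1*-4 + -1*1 = 1
Now contract with column 3 of C:
(AB)_{31} * C_{13} = -6 * 5 = -30
(AB)_{32} * C_{23} = 5 * -4 = -20
(AB)_{33} * C_{33} = 1 * 5 = 5
(ABC)_{33} = -30 + -20 + 5 = -45

-45


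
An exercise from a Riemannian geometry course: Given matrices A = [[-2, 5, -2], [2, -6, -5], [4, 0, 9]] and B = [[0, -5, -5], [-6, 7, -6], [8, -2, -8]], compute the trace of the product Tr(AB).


Tr(AB) = sum_i (AB)_{ii} where (AB)_{ii} = sum_k A_{ik} B_{ki}.
(AB)_{11} = -2*0 + 5*-6 + -2*8 = -46
(AB)_{22} = 2*-5 + -6*7 + -5*-2 = -42
(AB)_{33} = 4*-5 + 0*-6 + 9*-8 = -92
Tr(AB) = -46 + -42 + -92 = -180

-180


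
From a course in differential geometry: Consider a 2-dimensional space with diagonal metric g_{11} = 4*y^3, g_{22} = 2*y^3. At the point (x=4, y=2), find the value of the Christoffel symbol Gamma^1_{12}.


For a diagonal metric, Gamma^k_{ij} = (1/2) g^{kk} (dg_{ik}/dx_j + dg_{jk}/dx_i - dg_{ij}/dx_k).
The metric is diagonal, so g_{ab} = 0 for a != b.
At the given point: g_{11} = 32, g_{22} = 16
g^{11} = 1/32
dg_{11}/dx_2 = dg_{11}/dx_2 = 48
dg_{21}/dx_1 = 0 (off-diagonal)
dg_{12}/dx_1 = 0 (off-diagonal)
Numerator = 48 + 0 - 0 = 48
Gamma^1_{12} = 48 / (2 * 32) = 3/4

3/4


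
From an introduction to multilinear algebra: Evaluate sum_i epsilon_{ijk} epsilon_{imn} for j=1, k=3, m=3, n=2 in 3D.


Using the identity: epsilon_{ijk} epsilon_{imn} = delta_{jm} delta_{kn} - delta_{jn} delta_{km}.
delta_{13} = 0
delta_{32} = 0
delta_{12} = 0
delta_{33} = 1
Result = 0 * 0 - 0 * 1 = 0 - 0 = 0

0


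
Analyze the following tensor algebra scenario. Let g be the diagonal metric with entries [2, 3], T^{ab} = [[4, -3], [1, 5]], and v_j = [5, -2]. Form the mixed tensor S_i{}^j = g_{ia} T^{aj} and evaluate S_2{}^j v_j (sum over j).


Step 1: lower the first index. For a diagonal metric, g_{ia} T^{aj} = g_{ii} T^{ij} (no sum on i).
g_{22} = 3
S_2{}^1 = 3 * T^{21} = 3 * 1 = 3
S_2{}^2 = 3 * T^{22} = 3 * 5 = 15
Step 2: contract S_2{}^j with v_j.
S_2{}^1 * v_1 = 3 * 5 = 15
S_2{}^2 * v_2 = 15 * -2 = -30
Result = 15 + -30 = -15

-15


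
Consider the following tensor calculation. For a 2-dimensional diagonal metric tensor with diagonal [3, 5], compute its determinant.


For a diagonal metric, the determinant is the product of diagonal entries.
Diagonal entries: 3, 5
det(g) = 3 * 5 = 15

15


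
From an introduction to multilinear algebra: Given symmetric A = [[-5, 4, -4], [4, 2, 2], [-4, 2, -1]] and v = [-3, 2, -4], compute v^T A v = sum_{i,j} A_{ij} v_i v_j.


First compute Av:
(Av)_1 = -5*-3 + 4*2 + -4*-4 = 39
(Av)_2 = 4*-3 + 2*2 + 2*-4 = -16
(Av)_3 = -4*-3 + 2*2 + -1*-4 = 20
Av = [39, -16, 20]
Then v^T (Av) = -3*39 + 2*-16 + -4*20
= -117 + -32 + -80 = -229

-229


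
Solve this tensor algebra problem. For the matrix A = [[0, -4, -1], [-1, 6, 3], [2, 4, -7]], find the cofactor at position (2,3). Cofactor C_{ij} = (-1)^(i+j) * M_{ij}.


To find cofactor C_{23}, delete row 2 and column 3.
The resulting 2x2 submatrix is: [[0, -4], [2, 4]]
Minor M_{23} = 0*4 - -4*2
  = 0 - -8 = 8
Sign = (-1)^(2+3) = (-1)^5 = -1
Cofactor C_{23} = -1 * 8 = -8

-8


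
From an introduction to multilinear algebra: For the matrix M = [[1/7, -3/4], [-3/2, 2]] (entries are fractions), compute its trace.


The trace is the sum of diagonal entries.
Diagonal: M[1,1] = 1/7, M[2,2] = 2
Tr(M) = 1/7 + 2
Computing step by step:
After adding M[1,1]: 1/7
After adding M[2,2]: 15/7
Tr(M) = 15/7

15/7


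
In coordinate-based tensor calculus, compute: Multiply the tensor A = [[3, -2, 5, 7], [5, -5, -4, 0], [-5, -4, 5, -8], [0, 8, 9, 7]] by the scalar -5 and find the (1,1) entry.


Scalar multiplication: (cA)_{ij} = c * A_{ij}.
c = -5
A_{11} = 3
(cA)_{11} = -5 * 3 = -15

-15


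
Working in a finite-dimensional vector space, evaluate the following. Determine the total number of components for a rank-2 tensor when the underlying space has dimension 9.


The number of components of a rank-r tensor in d dimensions is d^r.
Here d = 9 and r = 2.
9^2 = 81

81


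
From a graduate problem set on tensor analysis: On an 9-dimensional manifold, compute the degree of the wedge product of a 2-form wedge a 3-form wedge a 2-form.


The degree of a wedge product is the sum of the degrees of the individual forms.
Degrees: 2, 3, 2
Total degree = 2 + 3 + 2 = 7

7


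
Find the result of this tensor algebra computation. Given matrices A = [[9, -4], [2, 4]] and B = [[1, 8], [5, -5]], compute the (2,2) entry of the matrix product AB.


(AB)_{ij} = sum_k A_{ik} B_{kj}.
For i=2, j=2:
A_{21} * B_{12} = 2 * 8 = 16
A_{22} * B_{22} = 4 * -5 = -20
Sum = 16 + -20 = -4

-4


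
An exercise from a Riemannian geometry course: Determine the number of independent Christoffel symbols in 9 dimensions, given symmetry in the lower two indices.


Christoffel symbols Gamma^k_{ij} are symmetric in i,j, so there are d * d(d+1)/2 independent symbols.
d = 9
d(d+1)/2 = 9 * 10 / 2 = 45
Total = 9 * 45 = 405

405


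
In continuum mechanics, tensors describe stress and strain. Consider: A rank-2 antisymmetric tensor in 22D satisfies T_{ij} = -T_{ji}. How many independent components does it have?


An antisymmetric rank-2 tensor satisfies A_{ij} = -A_{ji}, so diagonal entries are zero.
The independent components are the upper-triangular entries: C(n, 2) = n(n-1)/2.
n = 22
C(22, 2) = 22 * 21 / 2 = 462 / 2 = 231

231


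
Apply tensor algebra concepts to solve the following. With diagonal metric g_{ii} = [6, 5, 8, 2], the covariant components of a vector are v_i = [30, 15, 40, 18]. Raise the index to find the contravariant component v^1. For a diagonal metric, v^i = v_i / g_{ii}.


To raise an index with a diagonal metric: v^i = v_i / g_{ii}.
For index 1: v_1 = 30, g_{11} = 6
v^1 = 30 / 6 = 5

5


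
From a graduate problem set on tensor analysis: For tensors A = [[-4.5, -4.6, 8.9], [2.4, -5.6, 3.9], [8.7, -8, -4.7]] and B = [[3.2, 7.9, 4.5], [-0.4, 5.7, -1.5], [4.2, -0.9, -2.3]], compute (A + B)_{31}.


Tensor addition is component-wise: (A + B)_{ij} = A_{ij} + B_{ij}.
A_{31} = 8.7
B_{31} = 4.2
(A + B)_{31} = 8.7 + 4.2 = 12.9

12.9


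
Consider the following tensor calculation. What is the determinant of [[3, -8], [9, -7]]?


For a 2x2 matrix [[a, b], [c, d]], det = a*d - b*c.
a = 3, b = -8, c = 9, d = -7
a*d = 3 * -7 = -21
b*c = -8 * 9 = -72
det = -21 - -72 = 51

51


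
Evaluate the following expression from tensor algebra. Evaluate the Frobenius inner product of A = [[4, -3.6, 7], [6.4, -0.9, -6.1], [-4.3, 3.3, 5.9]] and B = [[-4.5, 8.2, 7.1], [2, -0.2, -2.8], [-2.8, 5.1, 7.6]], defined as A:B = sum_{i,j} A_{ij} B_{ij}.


A:B = sum over all i,j of A_{ij} * B_{ij}.
Row 1: 4*-4.5=-18, -3.6*8.2=-29.52, 7*7.1=49.7 => row sum = 2.18
Row 2: 6.4*2=12.8, -0.9*-0.2=0.18, -6.1*-2.8=17.08 => row sum = 30.06
Row 3: -4.3*-2.8=12.04, 3.3*5.1=16.83, 5.9*7.6=44.84 => row sum = 73.71
Total = 2.18 + 30.06 + 73.71 = 105.95

105.95


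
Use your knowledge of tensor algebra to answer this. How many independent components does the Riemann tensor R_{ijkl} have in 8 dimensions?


The Riemann tensor in d dimensions has d^2(d^2 - 1)/12 independent components.
d = 8, so d^2 = 64
d^2 - 1 = 63
d^2(d^2 - 1) = 64 * 63 = 4032
Divide by 12: 4032 / 12 = 336

336


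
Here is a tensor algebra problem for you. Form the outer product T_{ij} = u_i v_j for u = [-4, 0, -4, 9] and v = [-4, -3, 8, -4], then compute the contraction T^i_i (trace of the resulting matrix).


The outer product gives T_{ij} = u_i v_j.
The trace (contraction) is Tr(T) = sum_i T_{ii} = sum_i u_i v_i.
Diagonal entries:
T_{11} = u_1 * v_1 = -4 * -4 = 16
T_{22} = u_2 * v_2 = 0 * -3 = 0
T_{33} = u_3 * v_3 = -4 * 8 = -32
T_{44} = u_4 * v_4 = 9 * -4 = -36
Tr(T) = 16 + 0 + -32 + -36 = -52

-52


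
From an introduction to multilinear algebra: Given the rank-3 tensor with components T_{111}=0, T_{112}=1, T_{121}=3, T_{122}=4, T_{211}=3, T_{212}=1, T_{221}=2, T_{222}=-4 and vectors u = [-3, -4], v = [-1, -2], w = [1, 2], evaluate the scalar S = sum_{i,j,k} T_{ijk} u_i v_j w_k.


S = sum over i,j,k of T_{ijk} u_i v_j w_k. Expanding all 8 terms:
T_{111}*u_1*v_1*w_1 = 0*-3*-1*1 = 0  (running total: 0)
T_{112}*u_1*v_1*w_2 = 1*-3*-1*2 = 6  (running total: 6)
T_{121}*u_1*v_2*w_1 = 3*-3*-2*1 = 18  (running total: 24)
T_{122}*u_1*v_2*w_2 = 4*-3*-2*2 = 48  (running total: 72)
T_{211}*u_2*v_1*w_1 = 3*-4*-1*1 = 12  (running total: 84)
T_{212}*u_2*v_1*w_2 = 1*-4*-1*2 = 8  (running total: 92)
T_{221}*u_2*v_2*w_1 = 2*-4*-2*1 = 16  (running total: 108)
T_{222}*u_2*v_2*w_2 = -4*-4*-2*2 = -64  (running total: 44)
S = 44

44


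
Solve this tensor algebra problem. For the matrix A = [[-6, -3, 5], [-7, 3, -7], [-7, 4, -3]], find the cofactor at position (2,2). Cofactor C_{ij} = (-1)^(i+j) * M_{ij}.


To find cofactor C_{22}, delete row 2 and column 2.
The resulting 2x2 submatrix is: [[-6, 5], [-7, -3]]
Minor M_{22} = -6*-3 - 5*-7
  = 18 - -35 = 53
Sign = (-1)^(2+2) = (-1)^4 = 1
Cofactor C_{22} = 1 * 53 = 53

53


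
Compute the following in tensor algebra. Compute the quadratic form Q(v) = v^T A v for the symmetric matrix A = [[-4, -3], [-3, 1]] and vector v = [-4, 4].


First compute Av:
(Av)_1 = -4*-4 + -3*4 = 4
(Av)_2 = -3*-4 + 1*4 = 16
Av = [4, 16]
Then v^T (Av) = -4*4 + 4*16
= -16 + 64 = 48

48


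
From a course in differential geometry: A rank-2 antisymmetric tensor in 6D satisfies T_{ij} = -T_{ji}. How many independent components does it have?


An antisymmetric rank-2 tensor satisfies A_{ij} = -A_{ji}, so diagonal entries are zero.
The independent components are the upper-triangular entries: C(n, 2) = n(n-1)/2.
n = 6
C(6, 2) = 6 * 5 / 2 = 30 / 2 = 15

15


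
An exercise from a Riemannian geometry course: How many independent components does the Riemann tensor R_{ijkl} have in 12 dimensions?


The Riemann tensor in d dimensions has d^2(d^2 - 1)/12 independent components.
d = 12, so d^2 = 144
d^2 - 1 = 143
d^2(d^2 - 1) = 144 * 143 = 20592
Divide by 12: 20592 / 12 = 1716

1716


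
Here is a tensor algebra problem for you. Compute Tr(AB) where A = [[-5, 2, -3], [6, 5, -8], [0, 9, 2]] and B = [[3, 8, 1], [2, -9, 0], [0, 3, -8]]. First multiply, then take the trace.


Tr(AB) = sum_i (AB)_{ii} where (AB)_{ii} = sum_k A_{ik} B_{ki}.
(AB)_{11} = -5*3 + 2*2 + -3*0 = -11
(AB)_{22} = 6*8 + 5*-9 + -8*3 = -21
(AB)_{33} = 0*1 + 9*0 + 2*-8 = -16
Tr(AB) = -11 + -21 + -16 = -48

-48


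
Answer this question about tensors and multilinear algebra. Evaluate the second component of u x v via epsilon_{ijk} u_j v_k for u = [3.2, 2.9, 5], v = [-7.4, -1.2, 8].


(u x v)_2 = sum_{j,k} epsilon_{2jk} u_j v_k. Only permutations of (1,2,3) contribute; the two non-zero terms are:
eps_{213} u_1 v_3 = -1 * 3.2 * 8 = -25.6
eps_{231} u_3 v_1 = 1 * 5 * -7.4 = -37
(u x v)_2 = -62.6

-62.6


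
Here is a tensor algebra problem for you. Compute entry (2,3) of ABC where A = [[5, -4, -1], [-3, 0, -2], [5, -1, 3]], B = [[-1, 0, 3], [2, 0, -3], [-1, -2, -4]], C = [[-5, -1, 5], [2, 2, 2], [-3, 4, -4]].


(ABC)_{23} = sum_m (AB)_{2m} C_{m3}. First compute row 2 of AB.
(AB)_{21} = -3*-1 + 0*2 + -2*-1 = 5
(AB)_{22} = -3*0 + 0*0 + -2*-2 = 4
(AB)_{23} = -3*3 + 0*-3 + -2*-4 = -1
Now contract with column 3 of C:
(AB)_{21} * C_{13} = 5 * 5 = 25
(AB)_{22} * C_{23} = 4 * 2 = 8
(AB)_{23} * C_{33} = -1 * -4 = 4
(ABC)_{23} = 25 + 8 + 4 = 37

37


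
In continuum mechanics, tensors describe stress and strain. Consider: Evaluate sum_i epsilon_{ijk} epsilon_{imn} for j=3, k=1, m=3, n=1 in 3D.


Using the identity: epsilon_{ijk} epsilon_{imn} = delta_{jm} delta_{kn} - delta_{jn} delta_{km}.
delta_{33} = 1
delta_{11} = 1
delta_{31} = 0
delta_{13} = 0
Result = 1 * 1 - 0 * 0 = 1 - 0 = 1

1


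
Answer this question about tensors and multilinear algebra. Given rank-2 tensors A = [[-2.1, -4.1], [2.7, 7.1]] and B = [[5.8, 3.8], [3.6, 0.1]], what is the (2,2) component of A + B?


Tensor addition is component-wise: (A + B)_{ij} = A_{ij} + B_{ij}.
A_{22} = 7.1
B_{22} = 0.1
(A + B)_{22} = 7.1 + 0.1 = 7.2

7.2


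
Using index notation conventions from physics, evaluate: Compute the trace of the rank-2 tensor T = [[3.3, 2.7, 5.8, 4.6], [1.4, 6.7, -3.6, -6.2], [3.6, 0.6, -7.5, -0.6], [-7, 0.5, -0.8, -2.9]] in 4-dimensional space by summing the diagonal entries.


The contraction (trace) of a rank-2 tensor is the sum of its diagonal elements.
Diagonal entries: A[1,1] = 3.3, A[2,2] = 6.7, A[3,3] = -7.5, A[4,4] = -2.9
Tr(A) = 3.3 + 6.7 + -7.5 + -2.9 = -0.4

-0.4


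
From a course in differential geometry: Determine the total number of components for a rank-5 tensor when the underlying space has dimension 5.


The number of components of a rank-r tensor in d dimensions is d^r.
Here d = 5 and r = 5.
5^5 = 3125

3125


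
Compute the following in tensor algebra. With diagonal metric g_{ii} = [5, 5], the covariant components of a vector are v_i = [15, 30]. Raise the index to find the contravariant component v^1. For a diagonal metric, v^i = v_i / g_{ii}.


To raise an index with a diagonal metric: v^i = v_i / g_{ii}.
For index 1: v_1 = 15, g_{11} = 5
v^1 = 15 / 5 = 3

3


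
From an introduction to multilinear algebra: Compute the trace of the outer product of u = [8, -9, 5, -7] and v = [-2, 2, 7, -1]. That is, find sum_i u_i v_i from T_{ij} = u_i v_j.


The outer product gives T_{ij} = u_i v_j.
The trace (contraction) is Tr(T) = sum_i T_{ii} = sum_i u_i v_i.
Diagonal entries:
T_{11} = u_1 * v_1 = 8 * -2 = -16
T_{22} = u_2 * v_2 = -9 * 2 = -18
T_{33} = u_3 * v_3 = 5 * 7 = 35
T_{44} = u_4 * v_4 = -7 * -1 = 7
Tr(T) = -16 + -18 + 35 + 7 = 8

8


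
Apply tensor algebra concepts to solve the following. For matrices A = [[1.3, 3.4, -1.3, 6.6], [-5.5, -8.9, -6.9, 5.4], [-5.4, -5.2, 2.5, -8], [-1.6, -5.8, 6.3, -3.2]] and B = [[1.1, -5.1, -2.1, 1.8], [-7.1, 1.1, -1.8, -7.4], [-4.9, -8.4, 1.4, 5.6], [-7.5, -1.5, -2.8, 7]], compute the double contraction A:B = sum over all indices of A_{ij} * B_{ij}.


A:B = sum over all i,j of A_{ij} * B_{ij}.
Row 1: 1.3*1.1=1.43, 3.4*-5.1=-17.34, -1.3*-2.1=2.73, 6.6*1.8=11.88 => row sum = -1.3
Row 2: -5.5*-7.1=39.05, -8.9*1.1=-9.79, -6.9*-1.8=12.42, 5.4*-7.4=-39.96 => row sum = 1.72
Row 3: -5.4*-4.9=26.46, -5.2*-8.4=43.68, 2.5*1.4=3.5, -8*5.6=-44.8 => row sum = 28.84
Row 4: -1.6*-7.5=12, -5.8*-1.5=8.7, 6.3*-2.8=-17.64, -3.2*7=-22.4 => row sum = -19.34
Total = -1.3 + 1.72 + 28.84 + -19.34 = 9.92

9.92


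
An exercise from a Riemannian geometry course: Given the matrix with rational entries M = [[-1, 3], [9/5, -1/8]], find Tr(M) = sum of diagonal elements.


The trace is the sum of diagonal entries.
Diagonal: M[1,1] = -1, M[2,2] = -1/8
Tr(M) = -1 + -1/8
Computing step by step:
After adding M[1,1]: -1
After adding M[2,2]: -9/8
Tr(M) = -9/8

-9/8


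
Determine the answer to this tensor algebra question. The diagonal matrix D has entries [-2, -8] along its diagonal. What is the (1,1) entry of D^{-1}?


For a diagonal matrix, the inverse has entries (D^{-1})_{ii} = 1/d_{ii}.
The diagonal entries are: d_{11} = -2, d_{22} = -8
We need (D^{-1})_{11} = 1/d_{11} = 1/-2 = -1/2

-1/2


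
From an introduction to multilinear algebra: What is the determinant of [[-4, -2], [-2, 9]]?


For a 2x2 matrix [[a, b], [c, d]], det = a*d - b*c.
a = -4, b = -2, c = -2, d = 9
a*d = -4 * 9 = -36
b*c = -2 * -2 = 4
det = -36 - 4 = -40

-40


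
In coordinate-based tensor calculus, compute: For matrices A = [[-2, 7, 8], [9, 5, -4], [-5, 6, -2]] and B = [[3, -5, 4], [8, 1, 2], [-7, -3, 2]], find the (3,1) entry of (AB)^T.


(AB)^T_{ij} = (AB)_{ji} = sum_k A_{jk} B_{ki}.
For i=3, j=1 we need (AB)_{13}:
A_{11} * B_{13} = -2 * 4 = -8
A_{12} * B_{23} = 7 * 2 = 14
A_{13} * B_{33} = 8 * 2 = 16
Sum = -8 + 14 + 16 = 22

22


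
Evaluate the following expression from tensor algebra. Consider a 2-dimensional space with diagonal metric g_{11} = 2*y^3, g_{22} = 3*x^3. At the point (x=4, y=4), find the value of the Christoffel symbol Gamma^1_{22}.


For a diagonal metric, Gamma^k_{ij} = (1/2) g^{kk} (dg_{ik}/dx_j + dg_{jk}/dx_i - dg_{ij}/dx_k).
The metric is diagonal, so g_{ab} = 0 for a != b.
At the given point: g_{11} = 128, g_{22} = 192
g^{11} = 1/128
dg_{21}/dx_2 = 0 (off-diagonal)
dg_{21}/dx_2 = 0 (off-diagonal)
dg_{22}/dx_1 = dg_{22}/dx_1 = 144
Numerator = 0 + 0 - 144 = -144
Gamma^1_{22} = -144 / (2 * 128) = -9/16

-9/16


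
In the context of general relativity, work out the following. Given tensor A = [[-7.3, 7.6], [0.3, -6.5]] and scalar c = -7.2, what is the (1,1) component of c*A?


Scalar multiplication: (cA)_{ij} = c * A_{ij}.
c = -7.2
A_{11} = -7.3
(cA)_{11} = -7.2 * -7.3 = 52.56

52.56


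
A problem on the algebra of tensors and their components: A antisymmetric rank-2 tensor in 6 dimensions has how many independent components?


A antisymmetric rank-2 tensor in d dimensions has d(d-1)/2 independent components.
d = 6
d(d-1)/2 = 6 * 5 / 2 = 30 / 2 = 15

15


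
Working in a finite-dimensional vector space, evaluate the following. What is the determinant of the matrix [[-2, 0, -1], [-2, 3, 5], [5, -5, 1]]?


Expanding along the first row, det(A) = a11*M_11 - a12*M_12 + a13*M_13, where M_1j is the (1,j) minor.
Minor M_11 = 3*1 - 5*-5 = 28
Minor M_12 = -2*1 - 5*5 = -27
Minor M_13 = -2*-5 - 3*5 = -5
det = -2*(28) - 0*(-27) + -1*(-5)
    = -56 - 0 + 5
    = -51

-51


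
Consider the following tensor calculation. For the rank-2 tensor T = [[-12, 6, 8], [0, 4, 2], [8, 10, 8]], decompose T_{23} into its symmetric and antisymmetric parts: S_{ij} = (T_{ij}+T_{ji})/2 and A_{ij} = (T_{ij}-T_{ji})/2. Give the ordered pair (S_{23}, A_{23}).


T_{23} = 2
T_{32} = 10
S_{23} = (2 + 10)/2 = 12/2 = 6
A_{23} = (2 - 10)/2 = -8/2 = -4
Check: S + A = 6 + -4 = 2 = T_{23}.

(6, -4)


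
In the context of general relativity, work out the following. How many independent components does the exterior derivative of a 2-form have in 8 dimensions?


The exterior derivative of a p-form is a (p+1)-form.
Its number of independent components is C(n, p+1).
n = 8, p+1 = 3
C(8, 3) = 56

56


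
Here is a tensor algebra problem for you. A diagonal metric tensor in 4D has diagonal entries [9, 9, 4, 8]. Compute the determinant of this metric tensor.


For a diagonal metric, the determinant is the product of diagonal entries.
Diagonal entries: 9, 9, 4, 8
det(g) = 9 * 9 * 4 * 8 = 2592

2592


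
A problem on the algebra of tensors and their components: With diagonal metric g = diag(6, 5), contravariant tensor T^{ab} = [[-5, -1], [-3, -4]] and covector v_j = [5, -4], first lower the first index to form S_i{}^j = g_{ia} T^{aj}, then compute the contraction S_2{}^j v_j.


Step 1: lower the first index. For a diagonal metric, g_{ia} T^{aj} = g_{ii} T^{ij} (no sum on i).
g_{22} = 5
S_2{}^1 = 5 * T^{21} = 5 * -3 = -15
S_2{}^2 = 5 * T^{22} = 5 * -4 = -20
Step 2: contract S_2{}^j with v_j.
S_2{}^1 * v_1 = -15 * 5 = -75
S_2{}^2 * v_2 = -20 * -4 = 80
Result = -75 + 80 = 5

5


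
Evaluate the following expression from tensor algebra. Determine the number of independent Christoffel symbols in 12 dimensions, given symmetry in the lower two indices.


Christoffel symbols Gamma^k_{ij} are symmetric in i,j, so there are d * d(d+1)/2 independent symbols.
d = 12
d(d+1)/2 = 12 * 13 / 2 = 78
Total = 12 * 78 = 936

936


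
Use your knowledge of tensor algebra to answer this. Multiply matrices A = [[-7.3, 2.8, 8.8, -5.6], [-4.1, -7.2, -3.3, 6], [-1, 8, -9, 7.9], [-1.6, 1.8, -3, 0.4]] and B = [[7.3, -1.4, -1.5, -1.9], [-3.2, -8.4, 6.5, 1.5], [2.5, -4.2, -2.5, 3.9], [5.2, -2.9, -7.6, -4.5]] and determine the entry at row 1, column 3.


(AB)_{ij} = sum_k A_{ik} B_{kj}.
For i=1, j=3:
A_{11} * B_{13} = -7.3 * -1.5 = 10.95
A_{12} * B_{23} = 2.8 * 6.5 = 18.2
A_{13} * B_{33} = 8.8 * -2.5 = -22
A_{14} * B_{43} = -5.6 * -7.6 = 42.56
Sum = 10.95 + 18.2 + -22 + 42.56 = 49.71

49.71


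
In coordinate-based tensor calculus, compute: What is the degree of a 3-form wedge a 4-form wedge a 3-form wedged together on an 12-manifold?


The degree of a wedge product is the sum of the degrees of the individual forms.
Degrees: 3, 4, 3
Total degree = 3 + 4 + 3 = 10

10
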